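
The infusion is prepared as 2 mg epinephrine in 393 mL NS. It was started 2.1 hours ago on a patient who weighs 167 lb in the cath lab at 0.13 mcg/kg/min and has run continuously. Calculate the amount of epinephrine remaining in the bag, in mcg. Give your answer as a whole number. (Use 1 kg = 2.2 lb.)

757 mcg

Weight = 167 lb ÷ 2.2 lb/kg = 75.90909 kg
Dose = 0.13 mcg/kg/min × 75.90909 kg = 9.868182 mcg/min
9.868182 mcg/min × 60 min/hr = 592.0909 mcg/hr
Concentration = 2 mg ÷ 393 mL = 0.005089059 mg/mL = 5.089059 mcg/mL
Rate = 592.0909 mcg/hr ÷ 5.089059 mcg/mL = 116.3459 mL/hr
Volume infused = 116.3459 mL/hr × 2.1 hr = 244.3263 mL
Volume remaining = 393 − 244.3263 = 148.6737 mL
Drug remaining = 148.6737 mL × 5.089059 mcg/mL = 756.6091 mcg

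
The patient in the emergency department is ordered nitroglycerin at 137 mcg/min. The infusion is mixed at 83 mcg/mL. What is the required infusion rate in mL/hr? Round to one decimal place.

99.0 mL/hr

137 mcg/min × 60 min/hr = 8220 mcg/hr
Rate = 8220 mcg/hr ÷ 83 mcg/mL = 99.03614 mL/hr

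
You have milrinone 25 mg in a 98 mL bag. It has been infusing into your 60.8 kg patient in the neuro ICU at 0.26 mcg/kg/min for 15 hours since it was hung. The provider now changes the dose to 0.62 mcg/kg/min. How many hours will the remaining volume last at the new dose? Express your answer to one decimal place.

Initial rate:
Dose = 0.26 mcg/kg/min × 60.8 kg = 15.808 mcg/min
15.808 mcg/min × 60 min/hr = 948.48 mcg/hr
Concentration = 25 mg ÷ 98 mL = 0.255102 mg/mL = 255.102 mcg/mL
Rate = 948.48 mcg/hr ÷ 255.102 mcg/mL = 3.718042 mL/hr
Volume infused so far = 3.718042 mL/hr × 15 hr = 55.77062 mL
Volume remaining = 98 − 55.77062 = 42.22938 mL
New rate:
Dose = 0.62 mcg/kg/min × 60.8 kg = 37.696 mcg/min
37.696 mcg/min × 60 min/hr = 2261.76 mcg/hr
Rate = 2261.76 mcg/hr ÷ 255.102 mcg/mL = 8.866099 mL/hr
Time remaining = 42.22938 mL ÷ 8.866099 mL/hr = 4.763016 hr

4.8 hours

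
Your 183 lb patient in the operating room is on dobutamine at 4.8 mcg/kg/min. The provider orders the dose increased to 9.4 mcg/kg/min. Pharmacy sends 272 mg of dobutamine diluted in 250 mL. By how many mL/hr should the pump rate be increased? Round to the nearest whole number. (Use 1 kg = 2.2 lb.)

21 mL/hr

At the current dose:
Weight = 183 lb ÷ 2.2 lb/kg = 83.18182 kg
Dose = 4.8 mcg/kg/min × 83.18182 kg = 399.2727 mcg/min
399.2727 mcg/min × 60 min/hr = 23956.36 mcg/hr
Concentration = 272 mg ÷ 250 mL = 1.088 mg/mL = 1088 mcg/mL
Rate = 23956.36 mcg/hr ÷ 1088 mcg/mL = 22.01872 mL/hr
At the new dose:
Dose = 9.4 mcg/kg/min × 83.18182 kg = 781.9091 mcg/min
781.9091 mcg/min × 60 min/hr = 46914.55 mcg/hr
Rate = 46914.55 mcg/hr ÷ 1088 mcg/mL = 43.11999 mL/hr
Change = 43.11999 − 22.01872 = 21.10127 mL/hr → 21.10127 mL/hr increase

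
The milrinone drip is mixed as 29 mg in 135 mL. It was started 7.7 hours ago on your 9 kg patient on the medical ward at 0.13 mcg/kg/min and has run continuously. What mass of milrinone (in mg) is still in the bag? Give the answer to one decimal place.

28.5 mg

Dose = 0.13 mcg/kg/min × 9 kg = 1.17 mcg/min
1.17 mcg/min × 60 min/hr = 70.2 mcg/hr
Concentration = 29 mg ÷ 135 mL = 0.2148148 mg/mL = 214.8148 mcg/mL
Rate = 70.2 mcg/hr ÷ 214.8148 mcg/mL = 0.3267931 mL/hr
Volume infused = 0.3267931 mL/hr × 7.7 hr = 2.516307 mL
Volume remaining = 135 − 2.516307 = 132.4837 mL
Drug remaining = 132.4837 mL × 214.8148 mcg/mL = 28459.46 mcg = 28.45946 mg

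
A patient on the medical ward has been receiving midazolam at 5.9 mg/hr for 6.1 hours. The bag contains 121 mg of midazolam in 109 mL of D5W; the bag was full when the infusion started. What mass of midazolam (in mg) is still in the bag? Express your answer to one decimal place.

85.0 mg

Concentration = 121 mg ÷ 109 mL = 1.110092 mg/mL
Rate = 5.9 mg/hr ÷ 1.110092 mg/mL = 5.314876 mL/hr
Volume infused = 5.314876 mL/hr × 6.1 hr = 32.42074 mL
Volume remaining = 109 − 32.42074 = 76.57926 mL
Drug remaining = 76.57926 mL × 1.110092 mg/mL = 85.01 mg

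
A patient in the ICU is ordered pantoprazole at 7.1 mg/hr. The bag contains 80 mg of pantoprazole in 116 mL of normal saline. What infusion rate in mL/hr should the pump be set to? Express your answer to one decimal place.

10.3 mL/hr

Concentration = 80 mg ÷ 116 mL = 0.6896552 mg/mL
Rate = 7.1 mg/hr ÷ 0.6896552 mg/mL = 10.295 mL/hr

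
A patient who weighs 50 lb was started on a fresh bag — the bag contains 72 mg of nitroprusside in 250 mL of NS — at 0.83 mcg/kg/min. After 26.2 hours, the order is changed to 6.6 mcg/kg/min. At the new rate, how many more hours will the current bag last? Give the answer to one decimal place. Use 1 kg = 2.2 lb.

4.7 hours

Initial rate:
Weight = 50 lb ÷ 2.2 lb/kg = 22.72727 kg
Dose = 0.83 mcg/kg/min × 22.72727 kg = 18.86364 mcg/min
18.86364 mcg/min × 60 min/hr = 1131.818 mcg/hr
Concentration = 72 mg ÷ 250 mL = 0.288 mg/mL = 288 mcg/mL
Rate = 1131.818 mcg/hr ÷ 288 mcg/mL = 3.929924 mL/hr
Volume infused so far = 3.929924 mL/hr × 26.2 hr = 102.964 mL
Volume remaining = 250 − 102.964 = 147.036 mL
New rate:
Dose = 6.6 mcg/kg/min × 22.72727 kg = 150 mcg/min
150 mcg/min × 60 min/hr = 9000 mcg/hr
Rate = 9000 mcg/hr ÷ 288 mcg/mL = 31.25 mL/hr
Time remaining = 147.036 mL ÷ 31.25 mL/hr = 4.705152 hr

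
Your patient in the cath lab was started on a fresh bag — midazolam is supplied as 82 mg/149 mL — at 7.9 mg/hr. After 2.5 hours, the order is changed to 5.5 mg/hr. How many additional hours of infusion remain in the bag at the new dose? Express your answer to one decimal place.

11.3 hours

Initial rate:
Concentration = 82 mg ÷ 149 mL = 0.5503356 mg/mL
Rate = 7.9 mg/hr ÷ 0.5503356 mg/mL = 14.35488 mL/hr
Volume infused so far = 14.35488 mL/hr × 2.5 hr = 35.8872 mL
Volume remaining = 149 − 35.8872 = 113.1128 mL
New rate:
Rate = 5.5 mg/hr ÷ 0.5503356 mg/mL = 9.993902 mL/hr
Time remaining = 113.1128 mL ÷ 9.993902 mL/hr = 11.31818 hr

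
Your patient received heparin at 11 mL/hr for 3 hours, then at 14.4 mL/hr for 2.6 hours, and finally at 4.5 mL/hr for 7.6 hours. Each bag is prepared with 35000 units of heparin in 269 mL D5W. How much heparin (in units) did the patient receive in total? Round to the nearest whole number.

Concentration = 35000 units ÷ 269 mL = 130.1115 units/mL
Stage 1: 11 mL/hr × 3 hr = 33 mL → 33 mL × 130.1115 units/mL = 4293.68 units
Stage 2: 14.4 mL/hr × 2.6 hr = 37.44 mL → 37.44 mL × 130.1115 units/mL = 4871.375 units
Stage 3: 4.5 mL/hr × 7.6 hr = 34.2 mL → 34.2 mL × 130.1115 units/mL = 4449.814 units
Total = 4293.68 + 4871.375 + 4449.814 = 13614.87 units

13615 units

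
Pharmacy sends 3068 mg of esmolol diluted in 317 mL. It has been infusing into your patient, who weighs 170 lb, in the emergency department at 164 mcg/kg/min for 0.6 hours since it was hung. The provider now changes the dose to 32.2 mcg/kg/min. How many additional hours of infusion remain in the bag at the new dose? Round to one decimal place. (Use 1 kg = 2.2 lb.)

Initial rate:
Weight = 170 lb ÷ 2.2 lb/kg = 77.27273 kg
Dose = 164 mcg/kg/min × 77.27273 kg = 12672.73 mcg/min
12672.73 mcg/min × 60 min/hr = 760363.6 mcg/hr
Concentration = 3068 mg ÷ 317 mL = 9.678233 mg/mL = 9678.233 mcg/mL
Rate = 760363.6 mcg/hr ÷ 9678.233 mcg/mL = 78.5643 mL/hr
Volume infused so far = 78.5643 mL/hr × 0.6 hr = 47.13858 mL
Volume remaining = 317 − 47.13858 = 269.8614 mL
New rate:
Dose = 32.2 mcg/kg/min × 77.27273 kg = 2488.182 mcg/min
2488.182 mcg/min × 60 min/hr = 149290.9 mcg/hr
Rate = 149290.9 mcg/hr ÷ 9678.233 mcg/mL = 15.42543 mL/hr
Time remaining = 269.8614 mL ÷ 15.42543 mL/hr = 17.49458 hr

17.5 hours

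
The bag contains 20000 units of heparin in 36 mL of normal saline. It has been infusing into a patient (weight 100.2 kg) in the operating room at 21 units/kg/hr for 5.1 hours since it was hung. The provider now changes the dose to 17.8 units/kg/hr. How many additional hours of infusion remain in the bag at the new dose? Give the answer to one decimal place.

5.2 hours

Initial rate:
Dose = 21 units/kg/hr × 100.2 kg = 2104.2 units/hr
Concentration = 20000 units ÷ 36 mL = 555.5556 units/mL
Rate = 2104.2 units/hr ÷ 555.5556 units/mL = 3.78756 mL/hr
Volume infused so far = 3.78756 mL/hr × 5.1 hr = 19.31656 mL
Volume remaining = 36 − 19.31656 = 16.68344 mL
New rate:
Dose = 17.8 units/kg/hr × 100.2 kg = 1783.56 units/hr
Rate = 1783.56 units/hr ÷ 555.5556 units/mL = 3.210408 mL/hr
Time remaining = 16.68344 mL ÷ 3.210408 mL/hr = 5.196674 hr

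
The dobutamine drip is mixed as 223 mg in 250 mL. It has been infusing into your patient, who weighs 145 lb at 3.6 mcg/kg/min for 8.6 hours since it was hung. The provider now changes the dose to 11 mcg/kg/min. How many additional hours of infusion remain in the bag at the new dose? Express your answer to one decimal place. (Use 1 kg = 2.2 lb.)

2.3 hours

Initial rate:
Weight = 145 lb ÷ 2.2 lb/kg = 65.90909 kg
Dose = 3.6 mcg/kg/min × 65.90909 kg = 237.2727 mcg/min
237.2727 mcg/min × 60 min/hr = 14236.36 mcg/hr
Concentration = 223 mg ÷ 250 mL = 0.892 mg/mL = 892 mcg/mL
Rate = 14236.36 mcg/hr ÷ 892 mcg/mL = 15.96005 mL/hr
Volume infused so far = 15.96005 mL/hr × 8.6 hr = 137.2564 mL
Volume remaining = 250 − 137.2564 = 112.7436 mL
New rate:
Dose = 11 mcg/kg/min × 65.90909 kg = 725 mcg/min
725 mcg/min × 60 min/hr = 43500 mcg/hr
Rate = 43500 mcg/hr ÷ 892 mcg/mL = 48.76682 mL/hr
Time remaining = 112.7436 mL ÷ 48.76682 mL/hr = 2.311891 hr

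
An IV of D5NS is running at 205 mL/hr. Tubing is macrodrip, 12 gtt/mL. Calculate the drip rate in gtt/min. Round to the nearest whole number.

41 gtt/min

205 mL/hr ÷ 60 min/hr = 3.416667 mL/min
3.416667 mL/min × 12 gtt/mL = 41 gtt/min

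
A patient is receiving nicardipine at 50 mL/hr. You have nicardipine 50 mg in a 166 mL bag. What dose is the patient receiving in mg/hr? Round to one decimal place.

15.1 mg/hr

Concentration = 50 mg ÷ 166 mL = 0.3012048 mg/mL
Drug rate = 50 mL/hr × 0.3012048 mg/mL = 15.06024 mg/hr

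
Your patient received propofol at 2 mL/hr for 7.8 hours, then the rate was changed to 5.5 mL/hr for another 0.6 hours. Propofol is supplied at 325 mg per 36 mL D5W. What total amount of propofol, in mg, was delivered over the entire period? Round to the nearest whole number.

171 mg

Concentration = 325 mg ÷ 36 mL = 9.027778 mg/mL
Stage 1: 2 mL/hr × 7.8 hr = 15.6 mL → 15.6 mL × 9.027778 mg/mL = 140.8333 mg
Stage 2: 5.5 mL/hr × 0.6 hr = 3.3 mL → 3.3 mL × 9.027778 mg/mL = 29.79167 mg
Total = 140.8333 + 29.79167 = 170.625 mg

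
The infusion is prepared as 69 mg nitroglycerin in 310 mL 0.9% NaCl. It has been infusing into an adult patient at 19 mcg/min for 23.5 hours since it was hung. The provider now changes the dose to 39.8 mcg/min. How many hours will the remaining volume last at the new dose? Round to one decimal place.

17.7 hours

Initial rate:
19 mcg/min × 60 min/hr = 1140 mcg/hr
Concentration = 69 mg ÷ 310 mL = 0.2225806 mg/mL = 222.5806 mcg/mL
Rate = 1140 mcg/hr ÷ 222.5806 mcg/mL = 5.121739 mL/hr
Volume infused so far = 5.121739 mL/hr × 23.5 hr = 120.3609 mL
Volume remaining = 310 − 120.3609 = 189.6391 mL
New rate:
39.8 mcg/min × 60 min/hr = 2388 mcg/hr
Rate = 2388 mcg/hr ÷ 222.5806 mcg/mL = 10.7287 mL/hr
Time remaining = 189.6391 mL ÷ 10.7287 mL/hr = 17.67588 hr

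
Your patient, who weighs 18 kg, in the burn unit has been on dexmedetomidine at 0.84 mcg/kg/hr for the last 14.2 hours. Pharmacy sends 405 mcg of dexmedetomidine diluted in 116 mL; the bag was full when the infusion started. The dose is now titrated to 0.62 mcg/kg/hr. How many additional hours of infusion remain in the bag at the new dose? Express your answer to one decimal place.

Initial rate:
Dose = 0.84 mcg/kg/hr × 18 kg = 15.12 mcg/hr
Concentration = 405 mcg ÷ 116 mL = 3.491379 mcg/mL
Rate = 15.12 mcg/hr ÷ 3.491379 mcg/mL = 4.330667 mL/hr
Volume infused so far = 4.330667 mL/hr × 14.2 hr = 61.49547 mL
Volume remaining = 116 − 61.49547 = 54.50453 mL
New rate:
Dose = 0.62 mcg/kg/hr × 18 kg = 11.16 mcg/hr
Rate = 11.16 mcg/hr ÷ 3.491379 mcg/mL = 3.196444 mL/hr
Time remaining = 54.50453 mL ÷ 3.196444 mL/hr = 17.05161 hr

17.1 hours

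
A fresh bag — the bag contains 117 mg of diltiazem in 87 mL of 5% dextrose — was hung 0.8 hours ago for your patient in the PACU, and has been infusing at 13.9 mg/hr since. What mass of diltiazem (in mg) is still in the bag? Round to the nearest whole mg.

Concentration = 117 mg ÷ 87 mL = 1.344828 mg/mL
Rate = 13.9 mg/hr ÷ 1.344828 mg/mL = 10.3359 mL/hr
Volume infused = 10.3359 mL/hr × 0.8 hr = 8.268718 mL
Volume remaining = 87 − 8.268718 = 78.73128 mL
Drug remaining = 78.73128 mL × 1.344828 mg/mL = 105.88 mg

106 mg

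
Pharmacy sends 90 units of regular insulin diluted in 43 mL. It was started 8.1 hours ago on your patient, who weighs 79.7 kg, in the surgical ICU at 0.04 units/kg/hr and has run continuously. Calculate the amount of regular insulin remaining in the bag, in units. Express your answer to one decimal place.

Dose = 0.04 units/kg/hr × 79.7 kg = 3.188 units/hr
Concentration = 90 units ÷ 43 mL = 2.093023 units/mL
Rate = 3.188 units/hr ÷ 2.093023 units/mL = 1.523156 mL/hr
Volume infused = 1.523156 mL/hr × 8.1 hr = 12.33756 mL
Volume remaining = 43 − 12.33756 = 30.66244 mL
Drug remaining = 30.66244 mL × 2.093023 units/mL = 64.1772 units

64.2 units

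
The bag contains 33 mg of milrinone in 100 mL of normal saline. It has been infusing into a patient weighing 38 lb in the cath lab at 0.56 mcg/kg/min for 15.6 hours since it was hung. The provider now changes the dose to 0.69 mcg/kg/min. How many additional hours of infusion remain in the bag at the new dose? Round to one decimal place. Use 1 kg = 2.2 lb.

33.5 hours

Initial rate:
Weight = 38 lb ÷ 2.2 lb/kg = 17.27273 kg
Dose = 0.56 mcg/kg/min × 17.27273 kg = 9.672727 mcg/min
9.672727 mcg/min × 60 min/hr = 580.3636 mcg/hr
Concentration = 33 mg ÷ 100 mL = 0.33 mg/mL = 330 mcg/mL
Rate = 580.3636 mcg/hr ÷ 330 mcg/mL = 1.758678 mL/hr
Volume infused so far = 1.758678 mL/hr × 15.6 hr = 27.43537 mL
Volume remaining = 100 − 27.43537 = 72.56463 mL
New rate:
Dose = 0.69 mcg/kg/min × 17.27273 kg = 11.91818 mcg/min
11.91818 mcg/min × 60 min/hr = 715.0909 mcg/hr
Rate = 715.0909 mcg/hr ÷ 330 mcg/mL = 2.166942 mL/hr
Time remaining = 72.56463 mL ÷ 2.166942 mL/hr = 33.48711 hr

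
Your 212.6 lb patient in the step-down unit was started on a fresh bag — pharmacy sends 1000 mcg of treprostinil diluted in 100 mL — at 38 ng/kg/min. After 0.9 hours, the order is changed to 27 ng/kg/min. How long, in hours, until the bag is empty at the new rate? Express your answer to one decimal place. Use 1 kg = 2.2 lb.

Initial rate:
Weight = 212.6 lb ÷ 2.2 lb/kg = 96.63636 kg
Dose = 38 ng/kg/min × 96.63636 kg = 3672.182 ng/min
3672.182 ng/min × 60 min/hr = 220330.9 ng/hr
Concentration = 1000 mcg ÷ 100 mL = 10 mcg/mL = 10000 ng/mL
Rate = 220330.9 ng/hr ÷ 10000 ng/mL = 22.03309 mL/hr
Volume infused so far = 22.03309 mL/hr × 0.9 hr = 19.82978 mL
Volume remaining = 100 − 19.82978 = 80.17022 mL
New rate:
Dose = 27 ng/kg/min × 96.63636 kg = 2609.182 ng/min
2609.182 ng/min × 60 min/hr = 156550.9 ng/hr
Rate = 156550.9 ng/hr ÷ 10000 ng/mL = 15.65509 mL/hr
Time remaining = 80.17022 mL ÷ 15.65509 mL/hr = 5.121032 hr

5.1 hours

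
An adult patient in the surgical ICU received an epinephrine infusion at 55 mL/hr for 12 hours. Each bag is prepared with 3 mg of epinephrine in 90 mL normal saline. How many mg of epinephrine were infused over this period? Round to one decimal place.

22.0 mg

Concentration = 3 mg ÷ 90 mL = 0.03333333 mg/mL = 33.33333 mcg/mL
Drug rate = 55 mL/hr × 33.33333 mcg/mL = 1833.333 mcg/hr
Total = 1833.333 mcg/hr × 12 hr = 22000 mcg = 22 mg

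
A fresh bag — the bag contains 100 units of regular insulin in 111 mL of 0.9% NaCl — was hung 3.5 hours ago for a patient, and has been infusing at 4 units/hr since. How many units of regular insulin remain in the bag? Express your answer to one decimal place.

86.0 units

Concentration = 100 units ÷ 111 mL = 0.9009009 units/mL
Rate = 4 units/hr ÷ 0.9009009 units/mL = 4.44 mL/hr
Volume infused = 4.44 mL/hr × 3.5 hr = 15.54 mL
Volume remaining = 111 − 15.54 = 95.46 mL
Drug remaining = 95.46 mL × 0.9009009 units/mL = 86 units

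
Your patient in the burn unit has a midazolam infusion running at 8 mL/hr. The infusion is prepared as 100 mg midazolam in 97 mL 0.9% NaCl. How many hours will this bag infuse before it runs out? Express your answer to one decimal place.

Duration = 97 mL ÷ 8 mL/hr = 12.125 hr

12.1 hours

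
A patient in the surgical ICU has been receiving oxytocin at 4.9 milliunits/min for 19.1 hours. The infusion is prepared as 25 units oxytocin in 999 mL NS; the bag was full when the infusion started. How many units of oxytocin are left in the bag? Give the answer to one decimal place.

19.4 units

4.9 milliunits/min × 60 min/hr = 294 milliunits/hr
Concentration = 25 units ÷ 999 mL = 0.02502503 units/mL = 25.02503 milliunits/mL
Rate = 294 milliunits/hr ÷ 25.02503 milliunits/mL = 11.74824 mL/hr
Volume infused = 11.74824 mL/hr × 19.1 hr = 224.3914 mL
Volume remaining = 999 − 224.3914 = 774.6086 mL
Drug remaining = 774.6086 mL × 25.02503 milliunits/mL = 19384.6 milliunits = 19.3846 units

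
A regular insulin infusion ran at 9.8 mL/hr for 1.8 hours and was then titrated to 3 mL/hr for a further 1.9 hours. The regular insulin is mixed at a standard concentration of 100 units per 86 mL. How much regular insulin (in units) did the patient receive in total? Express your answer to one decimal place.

27.1 units

Concentration = 100 units ÷ 86 mL = 1.162791 units/mL
Stage 1: 9.8 mL/hr × 1.8 hr = 17.64 mL → 17.64 mL × 1.162791 units/mL = 20.51163 units
Stage 2: 3 mL/hr × 1.9 hr = 5.7 mL → 5.7 mL × 1.162791 units/mL = 6.627907 units
Total = 20.51163 + 6.627907 = 27.13953 units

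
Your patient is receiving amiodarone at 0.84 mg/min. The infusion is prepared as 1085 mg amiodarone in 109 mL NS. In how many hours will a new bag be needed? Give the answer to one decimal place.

21.5 hours

0.84 mg/min × 60 min/hr = 50.4 mg/hr
Concentration = 1085 mg ÷ 109 mL = 9.954128 mg/mL
Rate = 50.4 mg/hr ÷ 9.954128 mg/mL = 5.063226 mL/hr
Duration = 109 mL ÷ 5.063226 mL/hr = 21.52778 hr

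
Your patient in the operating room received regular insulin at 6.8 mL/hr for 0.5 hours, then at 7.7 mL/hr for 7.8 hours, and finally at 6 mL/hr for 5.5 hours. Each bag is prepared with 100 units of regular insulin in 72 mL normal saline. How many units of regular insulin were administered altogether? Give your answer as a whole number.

Concentration = 100 units ÷ 72 mL = 1.388889 units/mL
Stage 1: 6.8 mL/hr × 0.5 hr = 3.4 mL → 3.4 mL × 1.388889 units/mL = 4.722222 units
Stage 2: 7.7 mL/hr × 7.8 hr = 60.06 mL → 60.06 mL × 1.388889 units/mL = 83.41667 units
Stage 3: 6 mL/hr × 5.5 hr = 33 mL → 33 mL × 1.388889 units/mL = 45.83333 units
Total = 4.722222 + 83.41667 + 45.83333 = 133.9722 units

134 units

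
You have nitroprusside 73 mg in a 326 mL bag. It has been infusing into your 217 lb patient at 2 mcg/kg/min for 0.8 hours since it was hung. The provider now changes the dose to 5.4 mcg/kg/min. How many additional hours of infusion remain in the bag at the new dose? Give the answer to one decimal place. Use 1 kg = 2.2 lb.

2.0 hours

Initial rate:
Weight = 217 lb ÷ 2.2 lb/kg = 98.63636 kg
Dose = 2 mcg/kg/min × 98.63636 kg = 197.2727 mcg/min
197.2727 mcg/min × 60 min/hr = 11836.36 mcg/hr
Concentration = 73 mg ÷ 326 mL = 0.2239264 mg/mL = 223.9264 mcg/mL
Rate = 11836.36 mcg/hr ÷ 223.9264 mcg/mL = 52.85828 mL/hr
Volume infused so far = 52.85828 mL/hr × 0.8 hr = 42.28663 mL
Volume remaining = 326 − 42.28663 = 283.7134 mL
New rate:
Dose = 5.4 mcg/kg/min × 98.63636 kg = 532.6364 mcg/min
532.6364 mcg/min × 60 min/hr = 31958.18 mcg/hr
Rate = 31958.18 mcg/hr ÷ 223.9264 mcg/mL = 142.7174 mL/hr
Time remaining = 283.7134 mL ÷ 142.7174 mL/hr = 1.987939 hr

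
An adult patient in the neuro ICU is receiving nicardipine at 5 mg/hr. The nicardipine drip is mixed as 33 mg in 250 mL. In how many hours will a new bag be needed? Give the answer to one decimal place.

Concentration = 33 mg ÷ 250 mL = 0.132 mg/mL
Rate = 5 mg/hr ÷ 0.132 mg/mL = 37.87879 mL/hr
Duration = 250 mL ÷ 37.87879 mL/hr = 6.6 hr

6.6 hours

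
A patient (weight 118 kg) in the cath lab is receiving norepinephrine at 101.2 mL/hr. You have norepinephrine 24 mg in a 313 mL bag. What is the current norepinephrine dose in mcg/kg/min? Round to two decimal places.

1.10 mcg/kg/min

Concentration = 24 mg ÷ 313 mL = 0.07667732 mg/mL = 76.67732 mcg/mL
Drug rate = 101.2 mL/hr × 76.67732 mcg/mL = 7759.744 mcg/hr
7759.744 mcg/hr ÷ 60 min/hr = 129.3291 mcg/min
129.3291 mcg/min ÷ 118 kg = 1.096009 mcg/kg/min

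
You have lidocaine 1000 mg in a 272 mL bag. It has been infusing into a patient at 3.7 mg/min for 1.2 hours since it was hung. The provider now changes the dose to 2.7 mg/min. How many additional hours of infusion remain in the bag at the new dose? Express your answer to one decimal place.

Initial rate:
3.7 mg/min × 60 min/hr = 222 mg/hr
Concentration = 1000 mg ÷ 272 mL = 3.676471 mg/mL
Rate = 222 mg/hr ÷ 3.676471 mg/mL = 60.384 mL/hr
Volume infused so far = 60.384 mL/hr × 1.2 hr = 72.4608 mL
Volume remaining = 272 − 72.4608 = 199.5392 mL
New rate:
2.7 mg/min × 60 min/hr = 162 mg/hr
Rate = 162 mg/hr ÷ 3.676471 mg/mL = 44.064 mL/hr
Time remaining = 199.5392 mL ÷ 44.064 mL/hr = 4.528395 hr

4.5 hours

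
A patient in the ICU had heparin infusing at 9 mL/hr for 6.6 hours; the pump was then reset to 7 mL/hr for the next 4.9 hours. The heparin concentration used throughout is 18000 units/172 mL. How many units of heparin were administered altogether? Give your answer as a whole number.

9806 units

Concentration = 18000 units ÷ 172 mL = 104.6512 units/mL
Stage 1: 9 mL/hr × 6.6 hr = 59.4 mL → 59.4 mL × 104.6512 units/mL = 6216.279 units
Stage 2: 7 mL/hr × 4.9 hr = 34.3 mL → 34.3 mL × 104.6512 units/mL = 3589.535 units
Total = 6216.279 + 3589.535 = 9805.814 units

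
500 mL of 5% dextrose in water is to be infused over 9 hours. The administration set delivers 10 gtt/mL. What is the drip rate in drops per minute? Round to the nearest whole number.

500 mL ÷ (9 hr × 60 = 540 min) = 0.9259259 mL/min
0.9259259 mL/min × 10 gtt/mL = 9.259259 gtt/min

9 gtt/min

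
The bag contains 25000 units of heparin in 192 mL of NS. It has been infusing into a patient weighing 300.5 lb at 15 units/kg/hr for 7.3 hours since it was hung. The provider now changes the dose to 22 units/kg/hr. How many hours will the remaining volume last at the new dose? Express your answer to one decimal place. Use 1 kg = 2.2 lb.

Initial rate:
Weight = 300.5 lb ÷ 2.2 lb/kg = 136.5909 kg
Dose = 15 units/kg/hr × 136.5909 kg = 2048.864 units/hr
Concentration = 25000 units ÷ 192 mL = 130.2083 units/mL
Rate = 2048.864 units/hr ÷ 130.2083 units/mL = 15.73527 mL/hr
Volume infused so far = 15.73527 mL/hr × 7.3 hr = 114.8675 mL
Volume remaining = 192 − 114.8675 = 77.13251 mL
New rate:
Dose = 22 units/kg/hr × 136.5909 kg = 3005 units/hr
Rate = 3005 units/hr ÷ 130.2083 units/mL = 23.0784 mL/hr
Time remaining = 77.13251 mL ÷ 23.0784 mL/hr = 3.342195 hr

3.3 hours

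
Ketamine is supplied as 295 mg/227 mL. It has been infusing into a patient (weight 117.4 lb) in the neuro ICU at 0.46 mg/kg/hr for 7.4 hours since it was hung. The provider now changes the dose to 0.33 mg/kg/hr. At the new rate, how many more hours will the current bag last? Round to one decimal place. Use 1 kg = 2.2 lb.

Initial rate:
Weight = 117.4 lb ÷ 2.2 lb/kg = 53.36364 kg
Dose = 0.46 mg/kg/hr × 53.36364 kg = 24.54727 mg/hr
Concentration = 295 mg ÷ 227 mL = 1.299559 mg/mL
Rate = 24.54727 mg/hr ÷ 1.299559 mg/mL = 18.88892 mL/hr
Volume infused so far = 18.88892 mL/hr × 7.4 hr = 139.778 mL
Volume remaining = 227 − 139.778 = 87.222 mL
New rate:
Dose = 0.33 mg/kg/hr × 53.36364 kg = 17.61 mg/hr
Rate = 17.61 mg/hr ÷ 1.299559 mg/mL = 13.55075 mL/hr
Time remaining = 87.222 mL ÷ 13.55075 mL/hr = 6.436694 hr

6.4 hours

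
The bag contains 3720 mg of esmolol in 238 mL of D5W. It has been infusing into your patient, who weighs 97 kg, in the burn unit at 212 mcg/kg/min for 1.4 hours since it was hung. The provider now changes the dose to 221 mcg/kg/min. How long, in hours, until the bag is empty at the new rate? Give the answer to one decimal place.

1.5 hours

Initial rate:
Dose = 212 mcg/kg/min × 97 kg = 20564 mcg/min
20564 mcg/min × 60 min/hr = 1233840 mcg/hr
Concentration = 3720 mg ÷ 238 mL = 15.63025 mg/mL = 15630.25 mcg/mL
Rate = 1233840 mcg/hr ÷ 15630.25 mcg/mL = 78.93923 mL/hr
Volume infused so far = 78.93923 mL/hr × 1.4 hr = 110.5149 mL
Volume remaining = 238 − 110.5149 = 127.4851 mL
New rate:
Dose = 221 mcg/kg/min × 97 kg = 21437 mcg/min
21437 mcg/min × 60 min/hr = 1286220 mcg/hr
Rate = 1286220 mcg/hr ÷ 15630.25 mcg/mL = 82.29042 mL/hr
Time remaining = 127.4851 mL ÷ 82.29042 mL/hr = 1.549209 hr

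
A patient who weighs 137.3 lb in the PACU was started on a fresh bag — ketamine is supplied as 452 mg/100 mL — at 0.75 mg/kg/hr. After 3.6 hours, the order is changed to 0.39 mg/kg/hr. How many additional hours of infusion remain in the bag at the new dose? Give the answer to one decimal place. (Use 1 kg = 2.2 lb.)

Initial rate:
Weight = 137.3 lb ÷ 2.2 lb/kg = 62.40909 kg
Dose = 0.75 mg/kg/hr × 62.40909 kg = 46.80682 mg/hr
Concentration = 452 mg ÷ 100 mL = 4.52 mg/mL
Rate = 46.80682 mg/hr ÷ 4.52 mg/mL = 10.35549 mL/hr
Volume infused so far = 10.35549 mL/hr × 3.6 hr = 37.27977 mL
Volume remaining = 100 − 37.27977 = 62.72023 mL
New rate:
Dose = 0.39 mg/kg/hr × 62.40909 kg = 24.33955 mg/hr
Rate = 24.33955 mg/hr ÷ 4.52 mg/mL = 5.384855 mL/hr
Time remaining = 62.72023 mL ÷ 5.384855 mL/hr = 11.64752 hr

11.6 hours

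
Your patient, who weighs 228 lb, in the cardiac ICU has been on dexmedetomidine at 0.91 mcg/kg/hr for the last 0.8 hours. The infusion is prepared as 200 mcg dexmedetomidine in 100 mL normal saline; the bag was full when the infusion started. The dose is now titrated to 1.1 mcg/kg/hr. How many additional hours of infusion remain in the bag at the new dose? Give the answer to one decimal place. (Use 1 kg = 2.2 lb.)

Initial rate:
Weight = 228 lb ÷ 2.2 lb/kg = 103.6364 kg
Dose = 0.91 mcg/kg/hr × 103.6364 kg = 94.30909 mcg/hr
Concentration = 200 mcg ÷ 100 mL = 2 mcg/mL
Rate = 94.30909 mcg/hr ÷ 2 mcg/mL = 47.15455 mL/hr
Volume infused so far = 47.15455 mL/hr × 0.8 hr = 37.72364 mL
Volume remaining = 100 − 37.72364 = 62.27636 mL
New rate:
Dose = 1.1 mcg/kg/hr × 103.6364 kg = 114 mcg/hr
Rate = 114 mcg/hr ÷ 2 mcg/mL = 57 mL/hr
Time remaining = 62.27636 mL ÷ 57 mL/hr = 1.092568 hr

1.1 hours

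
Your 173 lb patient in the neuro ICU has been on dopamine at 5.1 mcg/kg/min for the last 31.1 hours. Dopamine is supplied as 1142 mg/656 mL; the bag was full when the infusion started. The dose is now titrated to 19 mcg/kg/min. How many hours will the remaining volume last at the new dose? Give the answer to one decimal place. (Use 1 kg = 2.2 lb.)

Initial rate:
Weight = 173 lb ÷ 2.2 lb/kg = 78.63636 kg
Dose = 5.1 mcg/kg/min × 78.63636 kg = 401.0455 mcg/min
401.0455 mcg/min × 60 min/hr = 24062.73 mcg/hr
Concentration = 1142 mg ÷ 656 mL = 1.740854 mg/mL = 1740.854 mcg/mL
Rate = 24062.73 mcg/hr ÷ 1740.854 mcg/mL = 13.82237 mL/hr
Volume infused so far = 13.82237 mL/hr × 31.1 hr = 429.8758 mL
Volume remaining = 656 − 429.8758 = 226.1242 mL
New rate:
Dose = 19 mcg/kg/min × 78.63636 kg = 1494.091 mcg/min
1494.091 mcg/min × 60 min/hr = 89645.45 mcg/hr
Rate = 89645.45 mcg/hr ÷ 1740.854 mcg/mL = 51.49511 mL/hr
Time remaining = 226.1242 mL ÷ 51.49511 mL/hr = 4.391178 hr

4.4 hours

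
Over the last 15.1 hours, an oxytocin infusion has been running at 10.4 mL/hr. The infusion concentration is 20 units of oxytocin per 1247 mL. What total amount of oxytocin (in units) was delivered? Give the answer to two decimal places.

2.52 units

Concentration = 20 units ÷ 1247 mL = 0.01603849 units/mL = 16.03849 milliunits/mL
Drug rate = 10.4 mL/hr × 16.03849 milliunits/mL = 166.8003 milliunits/hr
Total = 166.8003 milliunits/hr × 15.1 hr = 2518.685 milliunits = 2.518685 units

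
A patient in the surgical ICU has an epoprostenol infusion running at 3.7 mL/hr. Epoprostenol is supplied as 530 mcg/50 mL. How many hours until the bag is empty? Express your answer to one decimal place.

13.5 hours

Duration = 50 mL ÷ 3.7 mL/hr = 13.51351 hr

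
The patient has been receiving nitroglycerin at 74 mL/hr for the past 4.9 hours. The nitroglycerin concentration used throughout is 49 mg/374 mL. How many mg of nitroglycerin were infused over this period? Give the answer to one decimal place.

Concentration = 49 mg ÷ 374 mL = 0.131016 mg/mL = 131.016 mcg/mL
Drug rate = 74 mL/hr × 131.016 mcg/mL = 9695.187 mcg/hr
Total = 9695.187 mcg/hr × 4.9 hr = 47506.42 mcg = 47.50642 mg

47.5 mg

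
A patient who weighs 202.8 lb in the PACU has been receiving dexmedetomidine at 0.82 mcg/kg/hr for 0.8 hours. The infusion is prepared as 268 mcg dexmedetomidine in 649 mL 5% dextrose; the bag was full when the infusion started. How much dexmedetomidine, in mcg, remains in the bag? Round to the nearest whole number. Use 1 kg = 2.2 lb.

208 mcg

Weight = 202.8 lb ÷ 2.2 lb/kg = 92.18182 kg
Dose = 0.82 mcg/kg/hr × 92.18182 kg = 75.58909 mcg/hr
Concentration = 268 mcg ÷ 649 mL = 0.412943 mcg/mL
Rate = 75.58909 mcg/hr ÷ 0.412943 mcg/mL = 183.0497 mL/hr
Volume infused = 183.0497 mL/hr × 0.8 hr = 146.4398 mL
Volume remaining = 649 − 146.4398 = 502.5602 mL
Drug remaining = 502.5602 mL × 0.412943 mcg/mL = 207.5287 mcg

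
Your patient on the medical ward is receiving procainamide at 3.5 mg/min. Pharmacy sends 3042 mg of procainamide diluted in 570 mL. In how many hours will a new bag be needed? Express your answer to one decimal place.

14.5 hours

3.5 mg/min × 60 min/hr = 210 mg/hr
Concentration = 3042 mg ÷ 570 mL = 5.336842 mg/mL
Rate = 210 mg/hr ÷ 5.336842 mg/mL = 39.34911 mL/hr
Duration = 570 mL ÷ 39.34911 mL/hr = 14.48571 hr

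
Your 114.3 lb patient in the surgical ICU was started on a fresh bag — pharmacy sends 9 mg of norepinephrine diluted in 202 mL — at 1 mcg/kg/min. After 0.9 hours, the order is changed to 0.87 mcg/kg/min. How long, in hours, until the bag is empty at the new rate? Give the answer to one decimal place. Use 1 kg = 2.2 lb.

2.3 hours

Initial rate:
Weight = 114.3 lb ÷ 2.2 lb/kg = 51.95455 kg
Dose = 1 mcg/kg/min × 51.95455 kg = 51.95455 mcg/min
51.95455 mcg/min × 60 min/hr = 3117.273 mcg/hr
Concentration = 9 mg ÷ 202 mL = 0.04455446 mg/mL = 44.55446 mcg/mL
Rate = 3117.273 mcg/hr ÷ 44.55446 mcg/mL = 69.96545 mL/hr
Volume infused so far = 69.96545 mL/hr × 0.9 hr = 62.96891 mL
Volume remaining = 202 − 62.96891 = 139.0311 mL
New rate:
Dose = 0.87 mcg/kg/min × 51.95455 kg = 45.20045 mcg/min
45.20045 mcg/min × 60 min/hr = 2712.027 mcg/hr
Rate = 2712.027 mcg/hr ÷ 44.55446 mcg/mL = 60.86995 mL/hr
Time remaining = 139.0311 mL ÷ 60.86995 mL/hr = 2.284068 hr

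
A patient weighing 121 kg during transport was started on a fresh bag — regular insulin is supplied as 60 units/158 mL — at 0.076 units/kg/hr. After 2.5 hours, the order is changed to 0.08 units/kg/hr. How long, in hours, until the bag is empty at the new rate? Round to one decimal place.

Initial rate:
Dose = 0.076 units/kg/hr × 121 kg = 9.196 units/hr
Concentration = 60 units ÷ 158 mL = 0.3797468 units/mL
Rate = 9.196 units/hr ÷ 0.3797468 units/mL = 24.21613 mL/hr
Volume infused so far = 24.21613 mL/hr × 2.5 hr = 60.54033 mL
Volume remaining = 158 − 60.54033 = 97.45967 mL
New rate:
Dose = 0.08 units/kg/hr × 121 kg = 9.68 units/hr
Rate = 9.68 units/hr ÷ 0.3797468 units/mL = 25.49067 mL/hr
Time remaining = 97.45967 mL ÷ 25.49067 mL/hr = 3.823347 hr

3.8 hours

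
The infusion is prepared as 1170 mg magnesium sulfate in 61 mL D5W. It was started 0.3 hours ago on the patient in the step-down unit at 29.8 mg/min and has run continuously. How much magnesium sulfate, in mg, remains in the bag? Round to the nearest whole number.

634 mg

29.8 mg/min × 60 min/hr = 1788 mg/hr
Concentration = 1170 mg ÷ 61 mL = 19.18033 mg/mL
Rate = 1788 mg/hr ÷ 19.18033 mg/mL = 93.22051 mL/hr
Volume infused = 93.22051 mL/hr × 0.3 hr = 27.96615 mL
Volume remaining = 61 − 27.96615 = 33.03385 mL
Drug remaining = 33.03385 mL × 19.18033 mg/mL = 633.6 mg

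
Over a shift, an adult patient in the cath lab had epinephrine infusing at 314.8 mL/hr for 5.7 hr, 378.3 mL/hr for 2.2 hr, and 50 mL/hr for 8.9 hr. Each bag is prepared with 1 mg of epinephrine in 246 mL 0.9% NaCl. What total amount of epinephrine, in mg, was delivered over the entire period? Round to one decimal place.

12.5 mg

Concentration = 1 mg ÷ 246 mL = 0.004065041 mg/mL
Stage 1: 314.8 mL/hr × 5.7 hr = 1794.36 mL → 1794.36 mL × 0.004065041 mg/mL = 7.294146 mg
Stage 2: 378.3 mL/hr × 2.2 hr = 832.26 mL → 832.26 mL × 0.004065041 mg/mL = 3.383171 mg
Stage 3: 50 mL/hr × 8.9 hr = 445 mL → 445 mL × 0.004065041 mg/mL = 1.808943 mg
Total = 7.294146 + 3.383171 + 1.808943 = 12.48626 mg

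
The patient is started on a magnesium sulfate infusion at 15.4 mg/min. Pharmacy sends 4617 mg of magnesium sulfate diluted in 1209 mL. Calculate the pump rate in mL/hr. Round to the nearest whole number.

242 mL/hr

15.4 mg/min × 60 min/hr = 924 mg/hr
Concentration = 4617 mg ÷ 1209 mL = 3.818859 mg/mL
Rate = 924 mg/hr ÷ 3.818859 mg/mL = 241.9571 mL/hr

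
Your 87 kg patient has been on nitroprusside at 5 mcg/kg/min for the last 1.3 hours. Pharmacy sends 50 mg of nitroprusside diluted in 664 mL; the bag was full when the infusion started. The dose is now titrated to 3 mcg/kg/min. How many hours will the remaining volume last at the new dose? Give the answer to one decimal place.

Initial rate:
Dose = 5 mcg/kg/min × 87 kg = 435 mcg/min
435 mcg/min × 60 min/hr = 26100 mcg/hr
Concentration = 50 mg ÷ 664 mL = 0.0753012 mg/mL = 75.3012 mcg/mL
Rate = 26100 mcg/hr ÷ 75.3012 mcg/mL = 346.608 mL/hr
Volume infused so far = 346.608 mL/hr × 1.3 hr = 450.5904 mL
Volume remaining = 664 − 450.5904 = 213.4096 mL
New rate:
Dose = 3 mcg/kg/min × 87 kg = 261 mcg/min
261 mcg/min × 60 min/hr = 15660 mcg/hr
Rate = 15660 mcg/hr ÷ 75.3012 mcg/mL = 207.9648 mL/hr
Time remaining = 213.4096 mL ÷ 207.9648 mL/hr = 1.026181 hr

1.0 hours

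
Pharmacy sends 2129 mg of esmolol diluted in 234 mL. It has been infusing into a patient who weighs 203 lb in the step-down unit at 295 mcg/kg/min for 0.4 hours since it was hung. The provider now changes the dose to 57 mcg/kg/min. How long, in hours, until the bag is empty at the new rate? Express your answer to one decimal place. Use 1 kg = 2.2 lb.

Initial rate:
Weight = 203 lb ÷ 2.2 lb/kg = 92.27273 kg
Dose = 295 mcg/kg/min × 92.27273 kg = 27220.45 mcg/min
27220.45 mcg/min × 60 min/hr = 1633227 mcg/hr
Concentration = 2129 mg ÷ 234 mL = 9.098291 mg/mL = 9098.291 mcg/mL
Rate = 1633227 mcg/hr ÷ 9098.291 mcg/mL = 179.5092 mL/hr
Volume infused so far = 179.5092 mL/hr × 0.4 hr = 71.8037 mL
Volume remaining = 234 − 71.8037 = 162.1963 mL
New rate:
Dose = 57 mcg/kg/min × 92.27273 kg = 5259.545 mcg/min
5259.545 mcg/min × 60 min/hr = 315572.7 mcg/hr
Rate = 315572.7 mcg/hr ÷ 9098.291 mcg/mL = 34.68484 mL/hr
Time remaining = 162.1963 mL ÷ 34.68484 mL/hr = 4.676288 hr

4.7 hours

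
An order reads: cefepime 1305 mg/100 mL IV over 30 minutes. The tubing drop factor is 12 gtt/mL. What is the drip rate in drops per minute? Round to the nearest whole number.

100 mL ÷ (30 min) = 3.333333 mL/min
3.333333 mL/min × 12 gtt/mL = 40 gtt/min

40 gtt/min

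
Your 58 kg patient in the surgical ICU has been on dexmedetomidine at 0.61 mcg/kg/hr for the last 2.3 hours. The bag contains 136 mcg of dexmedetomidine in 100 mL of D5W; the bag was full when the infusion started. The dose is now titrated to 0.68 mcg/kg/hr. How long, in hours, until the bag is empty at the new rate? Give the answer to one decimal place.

1.4 hours

Initial rate:
Dose = 0.61 mcg/kg/hr × 58 kg = 35.38 mcg/hr
Concentration = 136 mcg ÷ 100 mL = 1.36 mcg/mL
Rate = 35.38 mcg/hr ÷ 1.36 mcg/mL = 26.01471 mL/hr
Volume infused so far = 26.01471 mL/hr × 2.3 hr = 59.83382 mL
Volume remaining = 100 − 59.83382 = 40.16618 mL
New rate:
Dose = 0.68 mcg/kg/hr × 58 kg = 39.44 mcg/hr
Rate = 39.44 mcg/hr ÷ 1.36 mcg/mL = 29 mL/hr
Time remaining = 40.16618 mL ÷ 29 mL/hr = 1.385041 hr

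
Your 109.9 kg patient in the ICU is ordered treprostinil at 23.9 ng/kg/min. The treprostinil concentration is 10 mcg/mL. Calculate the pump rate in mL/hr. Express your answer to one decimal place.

Dose = 23.9 ng/kg/min × 109.9 kg = 2626.61 ng/min
2626.61 ng/min × 60 min/hr = 157596.6 ng/hr
Concentration = 10 mcg/mL = 10000 ng/mL
Rate = 157596.6 ng/hr ÷ 10000 ng/mL = 15.75966 mL/hr

15.8 mL/hr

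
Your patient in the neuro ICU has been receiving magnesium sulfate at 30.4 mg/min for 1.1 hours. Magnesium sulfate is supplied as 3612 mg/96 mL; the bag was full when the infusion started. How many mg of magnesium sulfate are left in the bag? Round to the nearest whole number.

1606 mg

30.4 mg/min × 60 min/hr = 1824 mg/hr
Concentration = 3612 mg ÷ 96 mL = 37.625 mg/mL
Rate = 1824 mg/hr ÷ 37.625 mg/mL = 48.47841 mL/hr
Volume infused = 48.47841 mL/hr × 1.1 hr = 53.32625 mL
Volume remaining = 96 − 53.32625 = 42.67375 mL
Drug remaining = 42.67375 mL × 37.625 mg/mL = 1605.6 mg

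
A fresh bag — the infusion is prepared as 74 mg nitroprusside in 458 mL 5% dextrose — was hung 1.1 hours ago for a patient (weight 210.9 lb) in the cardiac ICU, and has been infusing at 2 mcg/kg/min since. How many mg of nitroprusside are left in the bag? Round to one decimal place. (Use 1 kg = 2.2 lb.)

61.3 mg

Weight = 210.9 lb ÷ 2.2 lb/kg = 95.86364 kg
Dose = 2 mcg/kg/min × 95.86364 kg = 191.7273 mcg/min
191.7273 mcg/min × 60 min/hr = 11503.64 mcg/hr
Concentration = 74 mg ÷ 458 mL = 0.1615721 mg/mL = 161.5721 mcg/mL
Rate = 11503.64 mcg/hr ÷ 161.5721 mcg/mL = 71.19818 mL/hr
Volume infused = 71.19818 mL/hr × 1.1 hr = 78.318 mL
Volume remaining = 458 − 78.318 = 379.682 mL
Drug remaining = 379.682 mL × 161.5721 mcg/mL = 61346 mcg = 61.346 mg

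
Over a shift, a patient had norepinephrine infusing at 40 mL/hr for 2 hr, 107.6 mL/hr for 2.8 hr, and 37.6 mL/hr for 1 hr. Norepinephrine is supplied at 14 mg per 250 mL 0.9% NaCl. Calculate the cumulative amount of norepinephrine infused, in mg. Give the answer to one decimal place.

Concentration = 14 mg ÷ 250 mL = 0.056 mg/mL
Stage 1: 40 mL/hr × 2 hr = 80 mL → 80 mL × 0.056 mg/mL = 4.48 mg
Stage 2: 107.6 mL/hr × 2.8 hr = 301.28 mL → 301.28 mL × 0.056 mg/mL = 16.87168 mg
Stage 3: 37.6 mL/hr × 1 hr = 37.6 mL → 37.6 mL × 0.056 mg/mL = 2.1056 mg
Total = 4.48 + 16.87168 + 2.1056 = 23.45728 mg

23.5 mg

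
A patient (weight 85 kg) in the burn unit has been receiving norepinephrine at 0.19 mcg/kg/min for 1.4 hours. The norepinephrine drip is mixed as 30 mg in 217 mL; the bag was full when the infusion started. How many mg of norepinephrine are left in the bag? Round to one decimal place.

Dose = 0.19 mcg/kg/min × 85 kg = 16.15 mcg/min
16.15 mcg/min × 60 min/hr = 969 mcg/hr
Concentration = 30 mg ÷ 217 mL = 0.1382488 mg/mL = 138.2488 mcg/mL
Rate = 969 mcg/hr ÷ 138.2488 mcg/mL = 7.0091 mL/hr
Volume infused = 7.0091 mL/hr × 1.4 hr = 9.81274 mL
Volume remaining = 217 − 9.81274 = 207.1873 mL
Drug remaining = 207.1873 mL × 138.2488 mcg/mL = 28643.4 mcg = 28.6434 mg

28.6 mg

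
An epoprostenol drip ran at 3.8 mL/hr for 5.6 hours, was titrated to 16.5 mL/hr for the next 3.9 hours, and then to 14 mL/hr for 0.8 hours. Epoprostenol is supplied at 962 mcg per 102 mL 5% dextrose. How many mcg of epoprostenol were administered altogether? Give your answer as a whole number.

Concentration = 962 mcg ÷ 102 mL = 9.431373 mcg/mL
Stage 1: 3.8 mL/hr × 5.6 hr = 21.28 mL → 21.28 mL × 9.431373 mcg/mL = 200.6996 mcg
Stage 2: 16.5 mL/hr × 3.9 hr = 64.35 mL → 64.35 mL × 9.431373 mcg/mL = 606.9088 mcg
Stage 3: 14 mL/hr × 0.8 hr = 11.2 mL → 11.2 mL × 9.431373 mcg/mL = 105.6314 mcg
Total = 200.6996 + 606.9088 + 105.6314 = 913.2398 mcg

913 mcg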